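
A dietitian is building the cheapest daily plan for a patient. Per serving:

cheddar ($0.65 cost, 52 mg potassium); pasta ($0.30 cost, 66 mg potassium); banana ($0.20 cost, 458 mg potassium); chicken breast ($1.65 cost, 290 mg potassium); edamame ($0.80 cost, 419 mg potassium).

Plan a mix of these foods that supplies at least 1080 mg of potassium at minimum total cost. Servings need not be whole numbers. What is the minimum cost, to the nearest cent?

Cost per mg of potassium: banana $0.0004, edamame $0.0019, pasta $0.0045, chicken breast $0.0057, cheddar $0.0125.
With no serving limits, use only banana: 1080 mg / 458 mg = 2.358 servings × $0.20 = $0.47.

$0.47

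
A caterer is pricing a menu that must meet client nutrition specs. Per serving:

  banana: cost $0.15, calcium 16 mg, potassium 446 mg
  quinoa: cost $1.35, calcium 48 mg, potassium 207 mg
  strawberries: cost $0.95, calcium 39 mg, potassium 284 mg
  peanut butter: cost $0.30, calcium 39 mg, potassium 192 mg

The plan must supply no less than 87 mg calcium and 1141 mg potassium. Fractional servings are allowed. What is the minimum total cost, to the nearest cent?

Compare the cost at each extreme point of the feasible region.
banana only: max(87/16, 1141/446) = 5.438 servings → $0.82.
quinoa only: max(87/48, 1141/207) = 5.512 servings → $7.44.
strawberries only: max(87/39, 1141/284) = 4.018 servings → $3.82.
peanut butter only: max(87/39, 1141/192) = 5.943 servings → $1.78.
banana + quinoa with both tight: 2.031 servings and 1.135 servings → $1.84.
banana + strawberries with both tight: 1.54 servings and 1.599 servings → $1.75.
banana + peanut butter with both tight: 1.941 servings and 1.435 servings → $0.72.
quinoa + strawberries: the both-tight solution has a negative serving — not a feasible corner.
quinoa + peanut butter: the both-tight solution has a negative serving — not a feasible corner.
strawberries + peanut butter with both targets exact would need a negative amount; discard.
So the least-cost plan costs $0.72.

$0.72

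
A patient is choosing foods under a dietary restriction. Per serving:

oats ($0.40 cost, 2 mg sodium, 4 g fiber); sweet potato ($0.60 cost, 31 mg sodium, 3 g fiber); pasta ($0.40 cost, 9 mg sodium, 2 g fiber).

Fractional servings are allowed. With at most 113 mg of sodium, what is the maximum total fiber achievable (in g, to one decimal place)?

226.0 g

Fiber per mg sodium: oats 2, pasta 0.2222, sweet potato 0.09677.
With no serving limits, spend the whole sodium allowance on oats: 113 mg / 2 mg × 4 g = 226.0 g.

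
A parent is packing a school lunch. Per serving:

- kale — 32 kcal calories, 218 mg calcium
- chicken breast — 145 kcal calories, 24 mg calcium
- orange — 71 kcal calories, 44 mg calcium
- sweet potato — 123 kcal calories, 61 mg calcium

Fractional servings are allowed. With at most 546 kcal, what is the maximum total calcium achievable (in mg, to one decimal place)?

Calcium per kcal: kale 6.812, orange 0.6197, sweet potato 0.4959, chicken breast 0.1655.
With no serving limits, spend the whole calories allowance on kale: 546 kcal / 32 kcal × 218 mg = 3719.6 mg.

3719.6 mg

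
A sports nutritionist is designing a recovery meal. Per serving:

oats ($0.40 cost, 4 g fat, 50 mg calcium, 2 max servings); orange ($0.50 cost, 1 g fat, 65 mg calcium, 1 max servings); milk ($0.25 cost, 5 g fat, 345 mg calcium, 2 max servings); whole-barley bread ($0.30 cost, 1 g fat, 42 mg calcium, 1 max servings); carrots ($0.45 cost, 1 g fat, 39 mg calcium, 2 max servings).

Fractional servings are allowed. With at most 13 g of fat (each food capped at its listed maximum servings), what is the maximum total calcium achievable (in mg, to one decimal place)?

836.0 mg

Calcium per g fat: milk 69, orange 65, whole-barley bread 42, carrots 39, oats 12.5.
Take 2 servings of milk: uses 10 g fat, +690.0 mg calcium (running total 690.0 mg).
Take 1 serving of orange: uses 1 g fat, +65.0 mg calcium (running total 755.0 mg).
Take 1 serving of whole-barley bread: uses 1 g fat, +42.0 mg calcium (running total 797.0 mg).
Take 1 serving of carrots: uses 1 g fat, +39.0 mg calcium (running total 836.0 mg).
Greedy by best ratio exhausts the fat allowance optimally: 836.0 mg.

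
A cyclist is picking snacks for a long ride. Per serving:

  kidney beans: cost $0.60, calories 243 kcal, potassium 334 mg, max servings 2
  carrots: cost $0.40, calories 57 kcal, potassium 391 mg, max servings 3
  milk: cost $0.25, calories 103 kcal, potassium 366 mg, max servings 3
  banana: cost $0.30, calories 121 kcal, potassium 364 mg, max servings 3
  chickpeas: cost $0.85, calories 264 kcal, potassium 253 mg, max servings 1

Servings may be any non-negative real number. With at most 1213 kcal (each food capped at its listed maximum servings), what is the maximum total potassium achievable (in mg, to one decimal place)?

3871.6 mg

Potassium per kcal: carrots 6.86, milk 3.553, banana 3.008, kidney beans 1.374, chickpeas 0.9583.
Take 3 servings of carrots: uses 171 kcal, +1173.0 mg potassium (running total 1173.0 mg).
Take 3 servings of milk: uses 309 kcal, +1098.0 mg potassium (running total 2271.0 mg).
Take 3 servings of banana: uses 363 kcal, +1092.0 mg potassium (running total 3363.0 mg).
Take 1.523 servings of kidney beans: uses 370 kcal, +508.6 mg potassium (running total 3871.6 mg).
Filling greedily by potassium-per-kcal is optimal for one linear limit, giving 3871.6 mg.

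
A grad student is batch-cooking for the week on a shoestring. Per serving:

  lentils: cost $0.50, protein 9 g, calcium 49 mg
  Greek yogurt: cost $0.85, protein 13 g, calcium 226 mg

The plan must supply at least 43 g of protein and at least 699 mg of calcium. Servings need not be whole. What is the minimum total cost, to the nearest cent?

Two binding constraints pin down two serving amounts, so the optimal mix uses at most two foods. The candidates are each food alone (scaled to the tighter of protein/calcium) and each pair with both constraints tight.
lentils only: max(43/9, 699/49) = 14.27 servings → $7.13.
Greek yogurt only: max(43/13, 699/226) = 3.308 servings → $2.81.
lentils + Greek yogurt with both tight: 0.4517 servings and 2.995 servings → $2.77.
So the least-cost plan costs $2.77.

$2.77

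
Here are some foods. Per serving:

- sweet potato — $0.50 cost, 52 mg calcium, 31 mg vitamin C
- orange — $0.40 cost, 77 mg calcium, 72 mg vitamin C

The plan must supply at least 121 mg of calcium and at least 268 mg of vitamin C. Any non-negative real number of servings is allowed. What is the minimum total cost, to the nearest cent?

At the optimum either one food covers both requirements or two foods hit both targets exactly; no other combination can be cheaper.
sweet potato only: max(121/52, 268/31) = 8.645 servings → $4.32.
orange only: max(121/77, 268/72) = 3.722 servings → $1.49.
sweet potato + orange: intersection lies outside the first quadrant.
Cheapest feasible corner: $1.49.

$1.49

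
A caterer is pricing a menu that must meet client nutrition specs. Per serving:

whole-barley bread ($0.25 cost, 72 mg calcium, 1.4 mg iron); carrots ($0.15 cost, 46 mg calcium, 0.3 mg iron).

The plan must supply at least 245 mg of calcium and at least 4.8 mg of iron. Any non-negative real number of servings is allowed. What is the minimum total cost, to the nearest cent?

$0.86

This is a tiny linear program; its minimum lies at a vertex of the feasible set. List the vertices and price them.
whole-barley bread only: max(245/72, 4.8/1.4) = 3.429 servings → $0.86.
carrots only: max(245/46, 4.8/0.3) = 16 servings → $2.40.
whole-barley bread + carrots with both targets exact would need a negative amount; discard.
Cheapest feasible corner: $0.86.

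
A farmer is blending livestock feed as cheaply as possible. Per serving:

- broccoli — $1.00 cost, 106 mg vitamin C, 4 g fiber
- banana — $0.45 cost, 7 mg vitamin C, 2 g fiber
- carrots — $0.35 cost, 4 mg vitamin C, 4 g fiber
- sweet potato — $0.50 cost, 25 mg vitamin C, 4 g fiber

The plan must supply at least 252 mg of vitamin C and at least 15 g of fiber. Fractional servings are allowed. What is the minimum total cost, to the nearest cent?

$2.82

At the optimum either one food covers both requirements or two foods hit both targets exactly; no other combination can be cheaper.
broccoli only: max(252/106, 15/4) = 3.75 servings → $3.75.
banana only: max(252/7, 15/2) = 36 servings → $16.20.
carrots only: max(252/4, 15/4) = 63 servings → $22.05.
sweet potato only: max(252/25, 15/4) = 10.08 servings → $5.04.
broccoli + banana with both tight: 2.168 servings and 3.163 servings → $3.59.
broccoli + carrots with both tight: 2.324 servings and 1.426 servings → $2.82.
broccoli + sweet potato with both tight: 1.954 servings and 1.796 servings → $2.85.
banana + carrots with both targets exact would need a negative amount; discard.
banana + sweet potato: the both-tight solution has a negative serving — not a feasible corner.
carrots + sweet potato: intersection lies outside the first quadrant.
The minimum over all feasible corners is $2.82.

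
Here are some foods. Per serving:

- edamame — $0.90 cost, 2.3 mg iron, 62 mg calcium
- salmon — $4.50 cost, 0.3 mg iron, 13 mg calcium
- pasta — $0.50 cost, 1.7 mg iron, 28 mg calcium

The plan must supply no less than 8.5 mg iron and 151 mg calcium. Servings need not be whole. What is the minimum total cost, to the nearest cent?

edamame only: max(8.5/2.3, 151/62) = 3.696 servings → $3.33.
salmon only: max(8.5/0.3, 151/13) = 28.33 servings → $127.50.
pasta only: max(8.5/1.7, 151/28) = 5.393 servings → $2.70.
edamame + salmon: intersection lies outside the first quadrant.
edamame + pasta with both tight: 0.4561 servings and 4.383 servings → $2.60.
salmon + pasta with both tight: 1.365 servings and 4.759 servings → $8.52.
So the least-cost plan costs $2.60.

$2.60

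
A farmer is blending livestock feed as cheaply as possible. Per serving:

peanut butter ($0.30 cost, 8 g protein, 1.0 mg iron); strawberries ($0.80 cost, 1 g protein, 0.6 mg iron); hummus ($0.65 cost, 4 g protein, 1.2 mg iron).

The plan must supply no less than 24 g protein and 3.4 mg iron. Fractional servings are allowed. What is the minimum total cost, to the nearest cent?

Compare the cost at each extreme point of the feasible region.
peanut butter only: max(24/8, 3.4/1.0) = 3.4 servings → $1.02.
strawberries only: max(24/1, 3.4/0.6) = 24 servings → $19.20.
hummus only: max(24/4, 3.4/1.2) = 6 servings → $3.90.
peanut butter + strawberries with both tight: 2.895 servings and 0.8421 servings → $1.54.
peanut butter + hummus with both tight: 2.714 servings and 0.5714 servings → $1.19.
strawberries + hummus with both targets exact would need a negative amount; discard.
The minimum over all feasible corners is $1.02.

$1.02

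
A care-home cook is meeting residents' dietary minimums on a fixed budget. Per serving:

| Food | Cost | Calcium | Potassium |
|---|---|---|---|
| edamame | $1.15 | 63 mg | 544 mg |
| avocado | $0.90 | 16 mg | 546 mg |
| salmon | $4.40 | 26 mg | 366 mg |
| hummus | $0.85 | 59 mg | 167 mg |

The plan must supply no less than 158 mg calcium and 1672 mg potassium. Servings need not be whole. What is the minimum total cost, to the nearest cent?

$3.34

With two linear requirements the optimum uses one or two foods; enumerate the corners.
edamame only: max(158/63, 1672/544) = 3.074 servings → $3.53.
avocado only: max(158/16, 1672/546) = 9.875 servings → $8.89.
salmon only: max(158/26, 1672/366) = 6.077 servings → $26.74.
hummus only: max(158/59, 1672/167) = 10.01 servings → $8.51.
edamame + avocado with both tight: 2.316 servings and 0.7544 servings → $3.34.
edamame + salmon with both tight: 1.611 servings and 2.175 servings → $11.42.
edamame + hummus with both targets exact would need a negative amount; discard.
avocado + salmon with both targets exact would need a negative amount; discard.
avocado + hummus with both tight: 2.446 servings and 2.015 servings → $3.91.
salmon + hummus with both tight: 4.189 servings and 0.8321 servings → $19.14.
So the least-cost plan costs $3.34.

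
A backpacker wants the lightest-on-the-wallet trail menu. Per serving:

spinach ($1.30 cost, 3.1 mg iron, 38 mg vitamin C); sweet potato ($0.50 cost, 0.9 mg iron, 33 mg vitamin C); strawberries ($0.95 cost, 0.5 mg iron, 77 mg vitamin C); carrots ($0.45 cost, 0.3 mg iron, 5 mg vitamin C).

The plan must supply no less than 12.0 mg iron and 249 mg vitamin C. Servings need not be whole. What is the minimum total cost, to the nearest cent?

$5.60

Two binding constraints pin down two serving amounts, so the optimal mix uses at most two foods. The candidates are each food alone (scaled to the tighter of iron/vitamin C) and each pair with both constraints tight.
spinach only: max(12.0/3.1, 249/38) = 6.553 servings → $8.52.
sweet potato only: max(12.0/0.9, 249/33) = 13.33 servings → $6.67.
strawberries only: max(12.0/0.5, 249/77) = 24 servings → $22.80.
carrots only: max(12.0/0.3, 249/5) = 49.8 servings → $22.41.
spinach + sweet potato with both tight: 2.524 servings and 4.639 servings → $5.60.
spinach + strawberries with both tight: 3.639 servings and 1.438 servings → $6.10.
spinach + carrots with both targets exact would need a negative amount; discard.
sweet potato + strawberries with both targets exact would need a negative amount; discard.
sweet potato + carrots with both tight: 2.722 servings and 31.83 servings → $15.69.
strawberries + carrots with both tight: 0.7136 servings and 38.81 servings → $18.14.
The minimum over all feasible corners is $5.60.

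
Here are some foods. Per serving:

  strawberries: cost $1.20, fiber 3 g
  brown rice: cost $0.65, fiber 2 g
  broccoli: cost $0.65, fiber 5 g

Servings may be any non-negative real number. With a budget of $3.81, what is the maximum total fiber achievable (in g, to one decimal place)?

29.3 g

Fiber per dollar: broccoli 7.692, brown rice 3.077, strawberries 2.5.
With no serving limits, spend the whole cost allowance on broccoli: $3.81 / $0.65 × 5 g = 29.3 g.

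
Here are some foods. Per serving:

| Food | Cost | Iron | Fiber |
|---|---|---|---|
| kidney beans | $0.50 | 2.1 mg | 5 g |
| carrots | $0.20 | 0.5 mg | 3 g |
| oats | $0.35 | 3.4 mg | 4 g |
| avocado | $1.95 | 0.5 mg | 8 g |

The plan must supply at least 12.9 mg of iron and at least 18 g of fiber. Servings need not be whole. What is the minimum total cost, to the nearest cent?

Compare the cost at each extreme point of the feasible region.
kidney beans only: max(12.9/2.1, 18/5) = 6.143 servings → $3.07.
carrots only: max(12.9/0.5, 18/3) = 25.8 servings → $5.16.
oats only: max(12.9/3.4, 18/4) = 4.5 servings → $1.57.
avocado only: max(12.9/0.5, 18/8) = 25.8 servings → $50.31.
kidney beans + carrots: intersection lies outside the first quadrant.
kidney beans + oats with both tight: 1.116 servings and 3.105 servings → $1.64.
kidney beans + avocado: intersection lies outside the first quadrant.
carrots + oats with both tight: 1.171 servings and 3.622 servings → $1.50.
carrots + avocado with both targets exact would need a negative amount; discard.
oats + avocado with both tight: 3.738 servings and 0.381 servings → $2.05.
Cheapest feasible corner: $1.50.

$1.50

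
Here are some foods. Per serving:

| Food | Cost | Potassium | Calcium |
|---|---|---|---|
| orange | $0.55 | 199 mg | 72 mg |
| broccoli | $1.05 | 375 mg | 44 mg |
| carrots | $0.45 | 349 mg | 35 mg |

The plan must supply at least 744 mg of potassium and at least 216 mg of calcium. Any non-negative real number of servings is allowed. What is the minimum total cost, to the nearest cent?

$1.76

This is a tiny linear program; its minimum lies at a vertex of the feasible set. List the vertices and price them.
orange only: max(744/199, 216/72) = 3.739 servings → $2.06.
broccoli only: max(744/375, 216/44) = 4.909 servings → $5.15.
carrots only: max(744/349, 216/35) = 6.171 servings → $2.78.
orange + broccoli with both tight: 2.645 servings and 0.5801 servings → $2.06.
orange + carrots with both tight: 2.717 servings and 0.5827 servings → $1.76.
broccoli + carrots: intersection lies outside the first quadrant.
Cheapest feasible corner: $1.76.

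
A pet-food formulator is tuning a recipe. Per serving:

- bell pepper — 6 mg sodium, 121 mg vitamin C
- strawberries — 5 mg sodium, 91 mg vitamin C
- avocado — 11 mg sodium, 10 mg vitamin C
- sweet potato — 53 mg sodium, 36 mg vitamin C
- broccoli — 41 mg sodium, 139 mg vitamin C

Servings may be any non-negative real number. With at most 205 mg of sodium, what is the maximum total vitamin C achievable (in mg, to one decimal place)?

4134.2 mg

Vitamin C per mg sodium: bell pepper 20.17, strawberries 18.2, broccoli 3.39, avocado 0.9091, sweet potato 0.6792.
With no serving limits, spend the whole sodium allowance on bell pepper: 205 mg / 6 mg × 121 mg = 4134.2 mg.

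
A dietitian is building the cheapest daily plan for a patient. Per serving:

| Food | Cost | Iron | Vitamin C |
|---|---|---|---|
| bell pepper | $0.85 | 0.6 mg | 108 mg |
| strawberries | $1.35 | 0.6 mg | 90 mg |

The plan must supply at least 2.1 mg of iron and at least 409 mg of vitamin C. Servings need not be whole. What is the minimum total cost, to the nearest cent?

At the optimum either one food covers both requirements or two foods hit both targets exactly; no other combination can be cheaper.
bell pepper only: max(2.1/0.6, 409/108) = 3.787 servings → $3.22.
strawberries only: max(2.1/0.6, 409/90) = 4.544 servings → $6.13.
bell pepper + strawberries with both targets exact would need a negative amount; discard.
Cheapest feasible corner: $3.22.

$3.22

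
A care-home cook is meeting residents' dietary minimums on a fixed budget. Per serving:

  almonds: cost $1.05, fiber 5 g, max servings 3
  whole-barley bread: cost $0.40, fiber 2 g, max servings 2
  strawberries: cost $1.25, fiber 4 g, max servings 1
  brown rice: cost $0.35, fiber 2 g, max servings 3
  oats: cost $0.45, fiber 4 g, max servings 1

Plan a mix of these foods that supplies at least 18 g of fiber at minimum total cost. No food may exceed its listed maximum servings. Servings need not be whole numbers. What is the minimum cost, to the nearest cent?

Cost per g of fiber: oats $0.1125, brown rice $0.1750, whole-barley bread $0.2000, almonds $0.2100, strawberries $0.3125.
Take 1 serving of oats: +4.0 g fiber for $0.45 (total $0.45, still need 14.0 g).
Take 3 servings of brown rice: +6.0 g fiber for $1.05 (total $1.50, still need 8.0 g).
Take 2 servings of whole-barley bread: +4.0 g fiber for $0.80 (total $2.30, still need 4.0 g).
Take 0.8 servings of almonds: +4.0 g fiber for $0.84 (total $3.14, still need 0.0 g).
Greedy by cheapest-per-g is optimal for a single linear constraint, so the minimum cost is $3.14.

$3.14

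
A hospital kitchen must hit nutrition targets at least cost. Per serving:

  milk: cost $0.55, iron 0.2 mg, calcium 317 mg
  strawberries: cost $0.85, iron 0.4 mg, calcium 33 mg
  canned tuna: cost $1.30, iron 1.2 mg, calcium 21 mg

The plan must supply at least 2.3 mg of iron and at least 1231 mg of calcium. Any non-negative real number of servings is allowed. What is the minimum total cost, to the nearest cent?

$3.76

Minimising a linear cost over {iron ≥ 2.3, calcium ≥ 1231, servings ≥ 0} — the optimum is at a vertex, using one or two foods.
milk only: max(2.3/0.2, 1231/317) = 11.5 servings → $6.33.
strawberries only: max(2.3/0.4, 1231/33) = 37.3 servings → $31.71.
canned tuna only: max(2.3/1.2, 1231/21) = 58.62 servings → $76.20.
milk + strawberries with both tight: 3.465 servings and 4.017 servings → $5.32.
milk + canned tuna with both tight: 3.798 servings and 1.284 servings → $3.76.
strawberries + canned tuna with both targets exact would need a negative amount; discard.
So the least-cost plan costs $3.76.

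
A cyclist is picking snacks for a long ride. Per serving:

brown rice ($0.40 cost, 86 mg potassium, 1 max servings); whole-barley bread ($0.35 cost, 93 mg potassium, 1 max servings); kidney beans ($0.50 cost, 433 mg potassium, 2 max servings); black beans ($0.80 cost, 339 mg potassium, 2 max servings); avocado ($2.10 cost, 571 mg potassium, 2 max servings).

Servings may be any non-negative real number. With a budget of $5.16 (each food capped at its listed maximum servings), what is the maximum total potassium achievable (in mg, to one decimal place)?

2240.1 mg

Potassium per dollar: kidney beans 866, black beans 423.8, avocado 271.9, whole-barley bread 265.7, brown rice 215.
Take 2 servings of kidney beans: spends $1.00, +866.0 mg potassium (running total 866.0 mg).
Take 2 servings of black beans: spends $1.60, +678.0 mg potassium (running total 1544.0 mg).
Take 1.219 servings of avocado: spends $2.56, +696.1 mg potassium (running total 2240.1 mg).
Greedy by best ratio exhausts the cost allowance optimally: 2240.1 mg.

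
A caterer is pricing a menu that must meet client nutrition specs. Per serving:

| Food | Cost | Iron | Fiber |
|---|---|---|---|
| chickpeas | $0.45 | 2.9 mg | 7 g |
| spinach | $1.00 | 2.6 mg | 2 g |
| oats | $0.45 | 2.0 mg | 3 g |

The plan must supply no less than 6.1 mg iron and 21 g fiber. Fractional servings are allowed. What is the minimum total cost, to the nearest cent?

At the optimum either one food covers both requirements or two foods hit both targets exactly; no other combination can be cheaper.
chickpeas only: max(6.1/2.9, 21/7) = 3 servings → $1.35.
spinach only: max(6.1/2.6, 21/2) = 10.5 servings → $10.50.
oats only: max(6.1/2.0, 21/3) = 7 servings → $3.15.
chickpeas + spinach: intersection lies outside the first quadrant.
chickpeas + oats: intersection lies outside the first quadrant.
spinach + oats with both targets exact would need a negative amount; discard.
Cheapest feasible corner: $1.35.

$1.35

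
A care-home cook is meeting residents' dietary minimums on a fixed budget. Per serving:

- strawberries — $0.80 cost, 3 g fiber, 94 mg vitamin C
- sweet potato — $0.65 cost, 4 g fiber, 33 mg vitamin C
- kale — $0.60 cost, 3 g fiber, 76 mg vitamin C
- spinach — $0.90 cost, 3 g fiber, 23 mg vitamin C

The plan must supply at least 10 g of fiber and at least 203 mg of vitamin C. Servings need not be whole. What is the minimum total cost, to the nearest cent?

$1.89

Check every corner: each single food scaled to meet both minima, and each pair solved so both constraints bind.
strawberries only: max(10/3, 203/94) = 3.333 servings → $2.67.
sweet potato only: max(10/4, 203/33) = 6.152 servings → $4.00.
kale only: max(10/3, 203/76) = 3.333 servings → $2.00.
spinach only: max(10/3, 203/23) = 8.826 servings → $7.94.
strawberries + sweet potato with both tight: 1.74 servings and 1.195 servings → $2.17.
strawberries + kale: the both-tight solution has a negative serving — not a feasible corner.
strawberries + spinach with both tight: 1.779 servings and 1.554 servings → $2.82.
sweet potato + kale with both tight: 0.7366 servings and 2.351 servings → $1.89.
sweet potato + spinach with both targets exact would need a negative amount; discard.
kale + spinach with both tight: 2.384 servings and 0.9497 servings → $2.28.
So the least-cost plan costs $1.89.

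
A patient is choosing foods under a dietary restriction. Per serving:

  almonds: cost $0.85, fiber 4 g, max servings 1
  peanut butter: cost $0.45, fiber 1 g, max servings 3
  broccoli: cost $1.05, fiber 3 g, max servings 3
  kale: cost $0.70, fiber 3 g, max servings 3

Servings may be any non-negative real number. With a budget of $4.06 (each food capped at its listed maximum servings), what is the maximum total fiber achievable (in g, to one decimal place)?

16.2 g

Fiber per dollar: almonds 4.706, kale 4.286, broccoli 2.857, peanut butter 2.222.
Take 1 serving of almonds: spends $0.85, +4.0 g fiber (running total 4.0 g).
Take 3 servings of kale: spends $2.10, +9.0 g fiber (running total 13.0 g).
Take 1.057 servings of broccoli: spends $1.11, +3.2 g fiber (running total 16.2 g).
Greedy by best ratio exhausts the cost allowance optimally: 16.2 g.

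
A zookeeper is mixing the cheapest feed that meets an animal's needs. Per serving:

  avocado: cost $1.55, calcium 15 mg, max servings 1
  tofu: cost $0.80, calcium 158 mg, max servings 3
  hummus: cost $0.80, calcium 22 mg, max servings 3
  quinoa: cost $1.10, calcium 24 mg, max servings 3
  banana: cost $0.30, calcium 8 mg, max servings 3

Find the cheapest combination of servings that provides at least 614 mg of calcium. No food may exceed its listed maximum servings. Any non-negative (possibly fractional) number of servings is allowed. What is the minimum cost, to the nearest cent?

$7.99

Cost per mg of calcium: tofu $0.0051, hummus $0.0364, banana $0.0375, quinoa $0.0458, avocado $0.1033.
Take 3 servings of tofu: +474.0 mg calcium for $2.40 (total $2.40, still need 140.0 mg).
Take 3 servings of hummus: +66.0 mg calcium for $2.40 (total $4.80, still need 74.0 mg).
Take 3 servings of banana: +24.0 mg calcium for $0.90 (total $5.70, still need 50.0 mg).
Take 2.083 servings of quinoa: +50.0 mg calcium for $2.29 (total $7.99, still need 0.0 mg).
Greedy by cheapest-per-mg is optimal for a single linear constraint, so the minimum cost is $7.99.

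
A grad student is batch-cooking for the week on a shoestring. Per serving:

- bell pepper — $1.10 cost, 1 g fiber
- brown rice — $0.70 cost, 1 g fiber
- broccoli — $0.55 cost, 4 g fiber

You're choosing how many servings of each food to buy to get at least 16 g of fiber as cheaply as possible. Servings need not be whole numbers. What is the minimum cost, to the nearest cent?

$2.20

Cost per g of fiber: broccoli $0.1375, brown rice $0.7000, bell pepper $1.1000.
With no serving limits, use only broccoli: 16 g / 4 g = 4 servings × $0.55 = $2.20.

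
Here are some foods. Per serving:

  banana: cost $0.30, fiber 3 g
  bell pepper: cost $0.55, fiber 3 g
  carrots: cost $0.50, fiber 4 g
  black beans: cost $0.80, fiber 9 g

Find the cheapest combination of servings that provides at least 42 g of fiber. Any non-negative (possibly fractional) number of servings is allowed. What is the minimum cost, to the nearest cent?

Cost per g of fiber: black beans $0.0889, banana $0.1000, carrots $0.1250, bell pepper $0.1833.
With no serving limits, use only black beans: 42 g / 9 g = 4.667 servings × $0.80 = $3.73.

$3.73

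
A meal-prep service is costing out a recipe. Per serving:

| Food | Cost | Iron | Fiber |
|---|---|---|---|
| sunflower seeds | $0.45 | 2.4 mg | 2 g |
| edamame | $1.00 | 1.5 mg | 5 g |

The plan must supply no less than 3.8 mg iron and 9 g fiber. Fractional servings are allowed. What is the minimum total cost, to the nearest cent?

An LP optimum is at a vertex; with two nutrient constraints at most two foods are used. Check each candidate.
sunflower seeds only: max(3.8/2.4, 9/2) = 4.5 servings → $2.02.
edamame only: max(3.8/1.5, 9/5) = 2.533 servings → $2.53.
sunflower seeds + edamame with both tight: 0.6111 servings and 1.556 servings → $1.83.
So the least-cost plan costs $1.83.

$1.83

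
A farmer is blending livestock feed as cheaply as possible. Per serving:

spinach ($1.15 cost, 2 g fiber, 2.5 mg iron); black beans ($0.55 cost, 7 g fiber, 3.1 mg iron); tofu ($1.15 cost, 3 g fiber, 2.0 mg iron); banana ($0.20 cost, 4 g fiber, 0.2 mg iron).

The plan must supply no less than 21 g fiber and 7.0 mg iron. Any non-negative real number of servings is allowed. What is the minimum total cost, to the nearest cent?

Two binding constraints pin down two serving amounts, so the optimal mix uses at most two foods. The candidates are each food alone (scaled to the tighter of fiber/iron) and each pair with both constraints tight.
spinach only: max(21/2, 7.0/2.5) = 10.5 servings → $12.07.
black beans only: max(21/7, 7.0/3.1) = 3 servings → $1.65.
tofu only: max(21/3, 7.0/2.0) = 7 servings → $8.05.
banana only: max(21/4, 7.0/0.2) = 35 servings → $7.00.
spinach + black beans: intersection lies outside the first quadrant.
spinach + tofu: intersection lies outside the first quadrant.
spinach + banana with both tight: 2.479 servings and 4.01 servings → $3.65.
black beans + tofu: intersection lies outside the first quadrant.
black beans + banana with both tight: 2.164 servings and 1.464 servings → $1.48.
tofu + banana with both tight: 3.216 servings and 2.838 servings → $4.27.
Cheapest feasible corner: $1.48.

$1.48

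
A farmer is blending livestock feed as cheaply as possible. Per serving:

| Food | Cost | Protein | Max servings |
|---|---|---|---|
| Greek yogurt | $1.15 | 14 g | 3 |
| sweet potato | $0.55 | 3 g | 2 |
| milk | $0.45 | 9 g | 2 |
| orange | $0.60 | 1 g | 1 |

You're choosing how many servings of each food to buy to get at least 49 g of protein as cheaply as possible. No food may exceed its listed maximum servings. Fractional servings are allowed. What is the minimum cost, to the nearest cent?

$3.45

Cost per g of protein: milk $0.0500, Greek yogurt $0.0821, sweet potato $0.1833, orange $0.6000.
Take 2 servings of milk: +18.0 g protein for $0.90 (total $0.90, still need 31.0 g).
Take 2.214 servings of Greek yogurt: +31.0 g protein for $2.55 (total $3.45, still need 0.0 g).
Greedy by cheapest-per-g is optimal for a single linear constraint, so the minimum cost is $3.45.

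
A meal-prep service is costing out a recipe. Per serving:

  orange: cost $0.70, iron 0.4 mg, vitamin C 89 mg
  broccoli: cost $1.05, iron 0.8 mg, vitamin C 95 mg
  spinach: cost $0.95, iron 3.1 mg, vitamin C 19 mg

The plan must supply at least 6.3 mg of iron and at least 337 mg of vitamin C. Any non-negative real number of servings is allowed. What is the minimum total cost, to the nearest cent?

$3.92

Two binding constraints pin down two serving amounts, so the optimal mix uses at most two foods. The candidates are each food alone (scaled to the tighter of iron/vitamin C) and each pair with both constraints tight.
orange only: max(6.3/0.4, 337/89) = 15.75 servings → $11.03.
broccoli only: max(6.3/0.8, 337/95) = 7.875 servings → $8.27.
spinach only: max(6.3/3.1, 337/19) = 17.74 servings → $16.85.
orange + broccoli: intersection lies outside the first quadrant.
orange + spinach with both tight: 3.448 servings and 1.587 servings → $3.92.
broccoli + spinach with both tight: 3.312 servings and 1.178 servings → $4.60.
Cheapest feasible corner: $3.92.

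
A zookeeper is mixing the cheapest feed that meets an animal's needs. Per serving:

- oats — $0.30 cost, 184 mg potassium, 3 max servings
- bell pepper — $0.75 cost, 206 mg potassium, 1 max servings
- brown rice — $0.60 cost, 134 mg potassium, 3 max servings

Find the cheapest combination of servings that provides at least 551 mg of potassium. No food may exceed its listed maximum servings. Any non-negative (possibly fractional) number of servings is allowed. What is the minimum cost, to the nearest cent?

$0.90

Cost per mg of potassium: oats $0.0016, bell pepper $0.0036, brown rice $0.0045.
Take 2.995 servings of oats: +551.0 mg potassium for $0.90 (total $0.90, still need 0.0 mg).
Greedy by cheapest-per-mg is optimal for a single linear constraint, so the minimum cost is $0.90.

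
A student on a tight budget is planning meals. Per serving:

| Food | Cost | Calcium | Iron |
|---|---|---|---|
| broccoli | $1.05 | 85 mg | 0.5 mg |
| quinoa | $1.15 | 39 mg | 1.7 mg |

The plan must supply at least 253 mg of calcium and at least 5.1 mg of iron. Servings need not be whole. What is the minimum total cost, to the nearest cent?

$4.77

The cheapest plan sits at a corner of the feasible region — with two constraints it uses at most two foods.
broccoli only: max(253/85, 5.1/0.5) = 10.2 servings → $10.71.
quinoa only: max(253/39, 5.1/1.7) = 6.487 servings → $7.46.
broccoli + quinoa with both tight: 1.85 servings and 2.456 servings → $4.77.
The minimum over all feasible corners is $4.77.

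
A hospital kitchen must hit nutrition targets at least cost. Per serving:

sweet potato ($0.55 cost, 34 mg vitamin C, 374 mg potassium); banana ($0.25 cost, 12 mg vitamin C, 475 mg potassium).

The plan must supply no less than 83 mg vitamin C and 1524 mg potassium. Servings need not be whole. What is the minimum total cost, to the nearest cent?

sweet potato only: max(83/34, 1524/374) = 4.075 servings → $2.24.
banana only: max(83/12, 1524/475) = 6.917 servings → $1.73.
sweet potato + banana with both tight: 1.812 servings and 1.781 servings → $1.44.
So the least-cost plan costs $1.44.

$1.44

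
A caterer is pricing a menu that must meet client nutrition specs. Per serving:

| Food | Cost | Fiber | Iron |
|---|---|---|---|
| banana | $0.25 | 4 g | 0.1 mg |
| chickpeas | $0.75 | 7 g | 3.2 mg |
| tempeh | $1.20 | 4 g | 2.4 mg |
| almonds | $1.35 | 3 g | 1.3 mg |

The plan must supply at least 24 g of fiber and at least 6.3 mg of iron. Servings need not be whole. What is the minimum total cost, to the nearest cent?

banana only: max(24/4, 6.3/0.1) = 63 servings → $15.75.
chickpeas only: max(24/7, 6.3/3.2) = 3.429 servings → $2.57.
tempeh only: max(24/4, 6.3/2.4) = 6 servings → $7.20.
almonds only: max(24/3, 6.3/1.3) = 8 servings → $10.80.
banana + chickpeas with both tight: 2.702 servings and 1.884 servings → $2.09.
banana + tempeh with both tight: 3.522 servings and 2.478 servings → $3.85.
banana + almonds with both tight: 2.51 servings and 4.653 servings → $6.91.
chickpeas + tempeh: intersection lies outside the first quadrant.
chickpeas + almonds with both targets exact would need a negative amount; discard.
tempeh + almonds: the both-tight solution has a negative serving — not a feasible corner.
The minimum over all feasible corners is $2.09.

$2.09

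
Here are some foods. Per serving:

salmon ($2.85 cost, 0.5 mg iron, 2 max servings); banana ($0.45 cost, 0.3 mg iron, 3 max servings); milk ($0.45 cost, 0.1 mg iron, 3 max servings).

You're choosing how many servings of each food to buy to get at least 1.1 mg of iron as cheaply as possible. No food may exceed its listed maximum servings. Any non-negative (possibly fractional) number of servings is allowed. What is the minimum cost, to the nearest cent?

$2.25

Cost per mg of iron: banana $1.5000, milk $4.5000, salmon $5.7000.
Take 3 servings of banana: +0.9 mg iron for $1.35 (total $1.35, still need 0.2 mg).
Take 2 servings of milk: +0.2 mg iron for $0.90 (total $2.25, still need 0.0 mg).
Filling from the cheapest source first is optimal under one linear minimum: $2.25.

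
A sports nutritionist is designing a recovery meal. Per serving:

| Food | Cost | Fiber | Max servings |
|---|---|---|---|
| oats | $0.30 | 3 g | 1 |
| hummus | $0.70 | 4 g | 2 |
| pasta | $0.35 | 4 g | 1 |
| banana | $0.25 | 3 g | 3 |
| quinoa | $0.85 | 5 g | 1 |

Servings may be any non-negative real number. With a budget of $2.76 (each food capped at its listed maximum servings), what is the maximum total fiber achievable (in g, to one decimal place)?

23.9 g

Fiber per dollar: banana 12, pasta 11.43, oats 10, quinoa 5.882, hummus 5.714.
Take 3 servings of banana: spends $0.75, +9.0 g fiber (running total 9.0 g).
Take 1 serving of pasta: spends $0.35, +4.0 g fiber (running total 13.0 g).
Take 1 serving of oats: spends $0.30, +3.0 g fiber (running total 16.0 g).
Take 1 serving of quinoa: spends $0.85, +5.0 g fiber (running total 21.0 g).
Take 0.7286 servings of hummus: spends $0.51, +2.9 g fiber (running total 23.9 g).
Filling greedily by fiber-per-dollar is optimal for one linear limit, giving 23.9 g.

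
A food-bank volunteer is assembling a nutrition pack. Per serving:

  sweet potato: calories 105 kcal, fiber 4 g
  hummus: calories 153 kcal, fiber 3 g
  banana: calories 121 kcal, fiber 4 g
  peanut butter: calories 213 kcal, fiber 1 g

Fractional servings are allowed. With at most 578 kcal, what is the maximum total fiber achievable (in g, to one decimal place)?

22.0 g

Fiber per kcal: sweet potato 0.0381, banana 0.03306, hummus 0.01961, peanut butter 0.004695.
With no serving limits, spend the whole calories allowance on sweet potato: 578 kcal / 105 kcal × 4 g = 22.0 g.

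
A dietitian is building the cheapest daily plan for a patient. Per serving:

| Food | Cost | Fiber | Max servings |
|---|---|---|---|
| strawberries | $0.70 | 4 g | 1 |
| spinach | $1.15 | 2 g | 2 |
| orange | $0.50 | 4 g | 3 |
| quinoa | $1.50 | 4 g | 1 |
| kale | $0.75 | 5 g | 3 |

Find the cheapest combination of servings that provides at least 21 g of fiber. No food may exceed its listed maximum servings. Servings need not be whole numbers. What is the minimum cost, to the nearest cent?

$2.85

Cost per g of fiber: orange $0.1250, kale $0.1500, strawberries $0.1750, quinoa $0.3750, spinach $0.5750.
Take 3 servings of orange: +12.0 g fiber for $1.50 (total $1.50, still need 9.0 g).
Take 1.8 servings of kale: +9.0 g fiber for $1.35 (total $2.85, still need 0.0 g).
Filling from the cheapest source first is optimal under one linear minimum: $2.85.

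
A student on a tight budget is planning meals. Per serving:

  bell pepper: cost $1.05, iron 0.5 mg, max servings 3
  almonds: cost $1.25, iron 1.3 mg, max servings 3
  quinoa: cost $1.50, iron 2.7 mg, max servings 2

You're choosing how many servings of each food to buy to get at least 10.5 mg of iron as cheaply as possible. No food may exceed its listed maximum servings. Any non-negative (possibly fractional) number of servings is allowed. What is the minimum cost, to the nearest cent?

$9.27

Cost per mg of iron: quinoa $0.5556, almonds $0.9615, bell pepper $2.1000.
Take 2 servings of quinoa: +5.4 mg iron for $3.00 (total $3.00, still need 5.1 mg).
Take 3 servings of almonds: +3.9 mg iron for $3.75 (total $6.75, still need 1.2 mg).
Take 2.4 servings of bell pepper: +1.2 mg iron for $2.52 (total $9.27, still need 0.0 mg).
Greedy by cheapest-per-mg is optimal for a single linear constraint, so the minimum cost is $9.27.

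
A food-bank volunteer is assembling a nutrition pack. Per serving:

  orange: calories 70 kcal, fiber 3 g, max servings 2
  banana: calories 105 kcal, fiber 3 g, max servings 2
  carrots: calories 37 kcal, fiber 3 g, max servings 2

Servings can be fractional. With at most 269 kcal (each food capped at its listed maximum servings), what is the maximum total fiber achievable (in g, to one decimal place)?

13.6 g

Fiber per kcal: carrots 0.08108, orange 0.04286, banana 0.02857.
Take 2 servings of carrots: uses 74 kcal, +6.0 g fiber (running total 6.0 g).
Take 2 servings of orange: uses 140 kcal, +6.0 g fiber (running total 12.0 g).
Take 0.5238 servings of banana: uses 55 kcal, +1.6 g fiber (running total 13.6 g).
Filling greedily by fiber-per-kcal is optimal for one linear limit, giving 13.6 g.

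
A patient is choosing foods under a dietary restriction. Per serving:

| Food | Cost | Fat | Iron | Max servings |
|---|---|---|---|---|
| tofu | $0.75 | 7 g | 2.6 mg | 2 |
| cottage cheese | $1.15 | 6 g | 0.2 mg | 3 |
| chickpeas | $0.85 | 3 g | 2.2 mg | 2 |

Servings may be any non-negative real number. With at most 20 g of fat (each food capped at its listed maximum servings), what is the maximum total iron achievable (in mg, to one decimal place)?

Iron per g fat: chickpeas 0.7333, tofu 0.3714, cottage cheese 0.03333.
Take 2 servings of chickpeas: uses 6 g fat, +4.4 mg iron (running total 4.4 mg).
Take 2 servings of tofu: uses 14 g fat, +5.2 mg iron (running total 9.6 mg).
Greedy by best ratio exhausts the fat allowance optimally: 9.6 mg.

9.6 mg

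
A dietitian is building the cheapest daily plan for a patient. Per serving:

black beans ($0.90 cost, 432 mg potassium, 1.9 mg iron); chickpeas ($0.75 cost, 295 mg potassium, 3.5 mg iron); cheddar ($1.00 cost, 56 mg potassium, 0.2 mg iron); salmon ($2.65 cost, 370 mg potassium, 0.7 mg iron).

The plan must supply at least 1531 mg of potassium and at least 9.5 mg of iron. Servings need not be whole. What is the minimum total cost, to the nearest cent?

$3.36

The cheapest plan sits at a corner of the feasible region — with two constraints it uses at most two foods.
black beans only: max(1531/432, 9.5/1.9) = 5 servings → $4.50.
chickpeas only: max(1531/295, 9.5/3.5) = 5.19 servings → $3.89.
cheddar only: max(1531/56, 9.5/0.2) = 47.5 servings → $47.50.
salmon only: max(1531/370, 9.5/0.7) = 13.57 servings → $35.96.
black beans + chickpeas with both tight: 2.686 servings and 1.256 servings → $3.36.
black beans + cheddar: the both-tight solution has a negative serving — not a feasible corner.
black beans + salmon: the both-tight solution has a negative serving — not a feasible corner.
chickpeas + cheddar with both tight: 1.648 servings and 18.66 servings → $19.89.
chickpeas + salmon with both tight: 2.245 servings and 2.348 servings → $7.91.
cheddar + salmon with both targets exact would need a negative amount; discard.
Cheapest feasible corner: $3.36.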